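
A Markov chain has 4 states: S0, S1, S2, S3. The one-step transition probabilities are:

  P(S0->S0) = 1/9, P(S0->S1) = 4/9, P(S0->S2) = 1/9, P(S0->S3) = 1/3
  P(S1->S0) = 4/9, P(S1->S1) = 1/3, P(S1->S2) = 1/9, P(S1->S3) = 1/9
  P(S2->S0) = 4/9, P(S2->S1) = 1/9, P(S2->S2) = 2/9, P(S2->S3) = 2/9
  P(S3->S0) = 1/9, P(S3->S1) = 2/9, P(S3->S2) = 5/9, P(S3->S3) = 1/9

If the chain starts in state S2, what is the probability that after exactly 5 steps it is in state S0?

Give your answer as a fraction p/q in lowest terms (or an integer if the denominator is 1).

Answer: 5548/19683

Derivation:
Computing P^5 by repeated multiplication:
P^1 =
  S0: [1/9, 4/9, 1/9, 1/3]
  S1: [4/9, 1/3, 1/9, 1/9]
  S2: [4/9, 1/9, 2/9, 2/9]
  S3: [1/9, 2/9, 5/9, 1/9]
P^2 =
  S0: [8/27, 23/81, 22/81, 4/27]
  S1: [7/27, 28/81, 14/81, 2/9]
  S2: [2/9, 25/81, 19/81, 19/81]
  S3: [10/27, 17/81, 2/9, 16/81]
P^3 =
  S0: [8/27, 211/729, 151/729, 151/729]
  S1: [23/81, 218/729, 167/729, 137/729]
  S2: [71/243, 68/243, 176/729, 136/729]
  S3: [62/243, 221/729, 163/729, 53/243]
P^4 =
  S0: [605/2187, 650/2187, 1484/6561, 1312/6561]
  S1: [628/2187, 641/2187, 1444/6561, 1310/6561]
  S2: [623/2187, 1912/6561, 161/729, 1331/6561]
  S3: [209/729, 1888/6561, 1528/6561, 1264/6561]
P^5 =
  S0: [5621/19683, 17218/59049, 1477/6561, 11675/59049]
  S1: [5554/19683, 17369/59049, 4415/19683, 11773/59049]
  S2: [5548/19683, 17323/59049, 13334/59049, 3916/19683]
  S3: [5603/19683, 1916/6561, 13145/59049, 11851/59049]

(P^5)[S2 -> S0] = 5548/19683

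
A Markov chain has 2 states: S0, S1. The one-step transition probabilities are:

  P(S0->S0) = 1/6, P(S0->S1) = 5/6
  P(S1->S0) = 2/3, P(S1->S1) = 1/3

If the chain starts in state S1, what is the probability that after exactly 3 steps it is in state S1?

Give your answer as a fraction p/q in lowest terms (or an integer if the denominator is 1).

Answer: 1/2

Derivation:
Computing P^3 by repeated multiplication:
P^1 =
  S0: [1/6, 5/6]
  S1: [2/3, 1/3]
P^2 =
  S0: [7/12, 5/12]
  S1: [1/3, 2/3]
P^3 =
  S0: [3/8, 5/8]
  S1: [1/2, 1/2]

(P^3)[S1 -> S1] = 1/2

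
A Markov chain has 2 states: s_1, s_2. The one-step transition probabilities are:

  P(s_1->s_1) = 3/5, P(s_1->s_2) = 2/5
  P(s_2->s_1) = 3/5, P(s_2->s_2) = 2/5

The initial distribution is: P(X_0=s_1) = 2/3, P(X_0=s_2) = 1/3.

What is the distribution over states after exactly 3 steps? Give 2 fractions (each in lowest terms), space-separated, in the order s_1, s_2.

Answer: 3/5 2/5

Derivation:
Propagating the distribution step by step (d_{t+1} = d_t * P):
d_0 = (s_1=2/3, s_2=1/3)
  d_1[s_1] = 2/3*3/5 + 1/3*3/5 = 3/5
  d_1[s_2] = 2/3*2/5 + 1/3*2/5 = 2/5
d_1 = (s_1=3/5, s_2=2/5)
  d_2[s_1] = 3/5*3/5 + 2/5*3/5 = 3/5
  d_2[s_2] = 3/5*2/5 + 2/5*2/5 = 2/5
d_2 = (s_1=3/5, s_2=2/5)
  d_3[s_1] = 3/5*3/5 + 2/5*3/5 = 3/5
  d_3[s_2] = 3/5*2/5 + 2/5*2/5 = 2/5
d_3 = (s_1=3/5, s_2=2/5)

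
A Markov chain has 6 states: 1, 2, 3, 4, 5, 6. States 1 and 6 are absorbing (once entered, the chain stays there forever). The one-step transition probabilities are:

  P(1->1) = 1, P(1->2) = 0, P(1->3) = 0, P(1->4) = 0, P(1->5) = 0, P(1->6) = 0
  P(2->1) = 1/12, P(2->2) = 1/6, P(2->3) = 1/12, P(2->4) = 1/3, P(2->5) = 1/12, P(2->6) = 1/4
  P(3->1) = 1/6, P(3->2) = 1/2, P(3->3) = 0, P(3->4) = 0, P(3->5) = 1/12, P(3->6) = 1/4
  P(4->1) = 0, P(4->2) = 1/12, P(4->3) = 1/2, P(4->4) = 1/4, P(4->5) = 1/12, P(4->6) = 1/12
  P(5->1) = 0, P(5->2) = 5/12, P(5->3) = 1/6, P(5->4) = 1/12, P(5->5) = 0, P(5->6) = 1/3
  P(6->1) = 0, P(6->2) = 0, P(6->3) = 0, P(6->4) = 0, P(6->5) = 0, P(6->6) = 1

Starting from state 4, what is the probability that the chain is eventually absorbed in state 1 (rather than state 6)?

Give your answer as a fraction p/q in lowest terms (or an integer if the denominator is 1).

Let a_i = P(absorbed in 1 | start in state i).
Boundary conditions: a_1 = 1, a_6 = 0.
For each transient state i, a_i = sum_j P(i->j) * a_j:
  a_2 = 1/12*a_1 + 1/6*a_2 + 1/12*a_3 + 1/3*a_4 + 1/12*a_5 + 1/4*a_6
  a_3 = 1/6*a_1 + 1/2*a_2 + 0*a_3 + 0*a_4 + 1/12*a_5 + 1/4*a_6
  a_4 = 0*a_1 + 1/12*a_2 + 1/2*a_3 + 1/4*a_4 + 1/12*a_5 + 1/12*a_6
  a_5 = 0*a_1 + 5/12*a_2 + 1/6*a_3 + 1/12*a_4 + 0*a_5 + 1/3*a_6

Substituting a_1 = 1 and a_6 = 0, rearrange to (I - Q) a = r where r[i] = P(i -> 1):
  [5/6, -1/12, -1/3, -1/12] . (a_2, a_3, a_4, a_5) = 1/12
  [-1/2, 1, 0, -1/12] . (a_2, a_3, a_4, a_5) = 1/6
  [-1/12, -1/2, 3/4, -1/12] . (a_2, a_3, a_4, a_5) = 0
  [-5/12, -1/6, -1/12, 1] . (a_2, a_3, a_4, a_5) = 0

Solving yields:
  a_2 = 151/608
  a_3 = 325/1064
  a_4 = 1067/4256
  a_5 = 373/2128

Starting state is 4, so the absorption probability is a_4 = 1067/4256.

Answer: 1067/4256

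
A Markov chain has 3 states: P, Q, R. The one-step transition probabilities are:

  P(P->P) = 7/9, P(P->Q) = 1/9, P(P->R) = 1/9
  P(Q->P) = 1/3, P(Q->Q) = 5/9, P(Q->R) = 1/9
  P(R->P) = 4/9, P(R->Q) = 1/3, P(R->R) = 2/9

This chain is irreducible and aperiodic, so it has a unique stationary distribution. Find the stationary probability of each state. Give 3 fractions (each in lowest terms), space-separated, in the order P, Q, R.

The stationary distribution satisfies pi = pi * P, i.e.:
  pi_P = 7/9*pi_P + 1/3*pi_Q + 4/9*pi_R
  pi_Q = 1/9*pi_P + 5/9*pi_Q + 1/3*pi_R
  pi_R = 1/9*pi_P + 1/9*pi_Q + 2/9*pi_R
with normalization: pi_P + pi_Q + pi_R = 1.

Using the first 2 balance equations plus normalization, the linear system A*pi = b is:
  [-2/9, 1/3, 4/9] . pi = 0
  [1/9, -4/9, 1/3] . pi = 0
  [1, 1, 1] . pi = 1

Solving yields:
  pi_P = 5/8
  pi_Q = 1/4
  pi_R = 1/8

Verification (pi * P):
  5/8*7/9 + 1/4*1/3 + 1/8*4/9 = 5/8 = pi_P  (ok)
  5/8*1/9 + 1/4*5/9 + 1/8*1/3 = 1/4 = pi_Q  (ok)
  5/8*1/9 + 1/4*1/9 + 1/8*2/9 = 1/8 = pi_R  (ok)

Answer: 5/8 1/4 1/8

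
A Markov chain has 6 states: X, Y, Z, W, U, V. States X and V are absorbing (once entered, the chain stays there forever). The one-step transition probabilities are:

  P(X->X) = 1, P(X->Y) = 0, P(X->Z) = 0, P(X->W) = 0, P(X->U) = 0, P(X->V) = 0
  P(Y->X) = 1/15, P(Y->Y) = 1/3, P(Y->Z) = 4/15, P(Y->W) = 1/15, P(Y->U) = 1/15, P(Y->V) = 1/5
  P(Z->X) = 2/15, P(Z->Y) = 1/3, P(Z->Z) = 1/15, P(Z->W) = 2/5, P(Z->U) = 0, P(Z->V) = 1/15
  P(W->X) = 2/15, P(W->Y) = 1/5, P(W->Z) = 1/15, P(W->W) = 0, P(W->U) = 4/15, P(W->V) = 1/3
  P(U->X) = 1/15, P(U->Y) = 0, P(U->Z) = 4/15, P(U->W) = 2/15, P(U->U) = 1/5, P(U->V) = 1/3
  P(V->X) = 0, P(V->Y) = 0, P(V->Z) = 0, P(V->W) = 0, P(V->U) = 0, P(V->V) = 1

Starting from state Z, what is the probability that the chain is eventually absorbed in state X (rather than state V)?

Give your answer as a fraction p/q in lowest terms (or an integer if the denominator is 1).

Answer: 335/894

Derivation:
Let a_i = P(absorbed in X | start in state i).
Boundary conditions: a_X = 1, a_V = 0.
For each transient state i, a_i = sum_j P(i->j) * a_j:
  a_Y = 1/15*a_X + 1/3*a_Y + 4/15*a_Z + 1/15*a_W + 1/15*a_U + 1/5*a_V
  a_Z = 2/15*a_X + 1/3*a_Y + 1/15*a_Z + 2/5*a_W + 0*a_U + 1/15*a_V
  a_W = 2/15*a_X + 1/5*a_Y + 1/15*a_Z + 0*a_W + 4/15*a_U + 1/3*a_V
  a_U = 1/15*a_X + 0*a_Y + 4/15*a_Z + 2/15*a_W + 1/5*a_U + 1/3*a_V

Substituting a_X = 1 and a_V = 0, rearrange to (I - Q) a = r where r[i] = P(i -> X):
  [2/3, -4/15, -1/15, -1/15] . (a_Y, a_Z, a_W, a_U) = 1/15
  [-1/3, 14/15, -2/5, 0] . (a_Y, a_Z, a_W, a_U) = 2/15
  [-1/5, -1/15, 1, -4/15] . (a_Y, a_Z, a_W, a_U) = 2/15
  [0, -4/15, -2/15, 4/5] . (a_Y, a_Z, a_W, a_U) = 1/15

Solving yields:
  a_Y = 136/447
  a_Z = 335/894
  a_W = 257/894
  a_U = 229/894

Starting state is Z, so the absorption probability is a_Z = 335/894.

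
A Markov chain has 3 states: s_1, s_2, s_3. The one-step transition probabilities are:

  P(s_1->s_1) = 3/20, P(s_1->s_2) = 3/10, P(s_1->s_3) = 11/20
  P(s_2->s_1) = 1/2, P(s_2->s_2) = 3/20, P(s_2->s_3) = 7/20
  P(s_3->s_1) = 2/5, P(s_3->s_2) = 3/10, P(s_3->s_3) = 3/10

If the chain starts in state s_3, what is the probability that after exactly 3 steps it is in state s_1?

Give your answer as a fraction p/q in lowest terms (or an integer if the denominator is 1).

Answer: 343/1000

Derivation:
Computing P^3 by repeated multiplication:
P^1 =
  s_1: [3/20, 3/10, 11/20]
  s_2: [1/2, 3/20, 7/20]
  s_3: [2/5, 3/10, 3/10]
P^2 =
  s_1: [157/400, 51/200, 141/400]
  s_2: [29/100, 111/400, 173/400]
  s_3: [33/100, 51/200, 83/200]
P^3 =
  s_1: [2619/8000, 1047/4000, 3287/8000]
  s_2: [1421/4000, 2067/8000, 3091/8000]
  s_3: [343/1000, 1047/4000, 1581/4000]

(P^3)[s_3 -> s_1] = 343/1000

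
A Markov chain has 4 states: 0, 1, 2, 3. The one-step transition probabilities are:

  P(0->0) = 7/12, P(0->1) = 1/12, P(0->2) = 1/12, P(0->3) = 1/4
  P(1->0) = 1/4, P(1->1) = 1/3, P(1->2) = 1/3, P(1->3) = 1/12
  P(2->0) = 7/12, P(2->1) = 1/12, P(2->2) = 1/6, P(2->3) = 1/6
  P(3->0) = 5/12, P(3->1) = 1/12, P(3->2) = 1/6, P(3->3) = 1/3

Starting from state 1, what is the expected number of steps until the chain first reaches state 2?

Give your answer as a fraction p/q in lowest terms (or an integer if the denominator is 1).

Let h_i = expected steps to first reach 2 from state i.
Boundary: h_2 = 0.
First-step equations for the other states:
  h_0 = 1 + 7/12*h_0 + 1/12*h_1 + 1/12*h_2 + 1/4*h_3
  h_1 = 1 + 1/4*h_0 + 1/3*h_1 + 1/3*h_2 + 1/12*h_3
  h_3 = 1 + 5/12*h_0 + 1/12*h_1 + 1/6*h_2 + 1/3*h_3

Substituting h_2 = 0 and rearranging gives the linear system (I - Q) h = 1:
  [5/12, -1/12, -1/4] . (h_0, h_1, h_3) = 1
  [-1/4, 2/3, -1/12] . (h_0, h_1, h_3) = 1
  [-5/12, -1/12, 2/3] . (h_0, h_1, h_3) = 1

Solving yields:
  h_0 = 1188/157
  h_1 = 816/157
  h_3 = 1080/157

Starting state is 1, so the expected hitting time is h_1 = 816/157.

Answer: 816/157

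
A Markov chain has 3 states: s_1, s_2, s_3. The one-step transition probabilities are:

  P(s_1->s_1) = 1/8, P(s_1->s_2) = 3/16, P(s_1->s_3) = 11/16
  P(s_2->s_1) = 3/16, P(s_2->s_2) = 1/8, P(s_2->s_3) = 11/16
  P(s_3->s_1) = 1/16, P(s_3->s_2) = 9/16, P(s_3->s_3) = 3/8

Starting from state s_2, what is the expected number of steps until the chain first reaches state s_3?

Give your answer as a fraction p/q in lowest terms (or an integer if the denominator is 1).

Let h_i = expected steps to first reach s_3 from state i.
Boundary: h_s_3 = 0.
First-step equations for the other states:
  h_s_1 = 1 + 1/8*h_s_1 + 3/16*h_s_2 + 11/16*h_s_3
  h_s_2 = 1 + 3/16*h_s_1 + 1/8*h_s_2 + 11/16*h_s_3

Substituting h_s_3 = 0 and rearranging gives the linear system (I - Q) h = 1:
  [7/8, -3/16] . (h_s_1, h_s_2) = 1
  [-3/16, 7/8] . (h_s_1, h_s_2) = 1

Solving yields:
  h_s_1 = 16/11
  h_s_2 = 16/11

Starting state is s_2, so the expected hitting time is h_s_2 = 16/11.

Answer: 16/11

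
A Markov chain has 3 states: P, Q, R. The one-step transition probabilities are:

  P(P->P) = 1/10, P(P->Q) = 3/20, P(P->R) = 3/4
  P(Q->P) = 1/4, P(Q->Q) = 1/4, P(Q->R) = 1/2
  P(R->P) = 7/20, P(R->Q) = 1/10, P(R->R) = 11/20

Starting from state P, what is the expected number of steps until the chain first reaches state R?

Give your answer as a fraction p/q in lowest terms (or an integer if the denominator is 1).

Answer: 24/17

Derivation:
Let h_i = expected steps to first reach R from state i.
Boundary: h_R = 0.
First-step equations for the other states:
  h_P = 1 + 1/10*h_P + 3/20*h_Q + 3/4*h_R
  h_Q = 1 + 1/4*h_P + 1/4*h_Q + 1/2*h_R

Substituting h_R = 0 and rearranging gives the linear system (I - Q) h = 1:
  [9/10, -3/20] . (h_P, h_Q) = 1
  [-1/4, 3/4] . (h_P, h_Q) = 1

Solving yields:
  h_P = 24/17
  h_Q = 92/51

Starting state is P, so the expected hitting time is h_P = 24/17.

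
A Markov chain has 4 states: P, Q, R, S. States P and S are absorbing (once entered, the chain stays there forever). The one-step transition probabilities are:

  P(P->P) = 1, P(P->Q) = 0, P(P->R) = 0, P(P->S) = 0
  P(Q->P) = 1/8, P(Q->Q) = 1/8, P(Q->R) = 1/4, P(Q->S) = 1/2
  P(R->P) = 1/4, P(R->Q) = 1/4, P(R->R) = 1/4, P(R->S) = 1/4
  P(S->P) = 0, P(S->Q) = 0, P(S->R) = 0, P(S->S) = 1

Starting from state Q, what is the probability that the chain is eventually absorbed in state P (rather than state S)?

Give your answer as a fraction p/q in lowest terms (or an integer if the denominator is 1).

Answer: 5/19

Derivation:
Let a_i = P(absorbed in P | start in state i).
Boundary conditions: a_P = 1, a_S = 0.
For each transient state i, a_i = sum_j P(i->j) * a_j:
  a_Q = 1/8*a_P + 1/8*a_Q + 1/4*a_R + 1/2*a_S
  a_R = 1/4*a_P + 1/4*a_Q + 1/4*a_R + 1/4*a_S

Substituting a_P = 1 and a_S = 0, rearrange to (I - Q) a = r where r[i] = P(i -> P):
  [7/8, -1/4] . (a_Q, a_R) = 1/8
  [-1/4, 3/4] . (a_Q, a_R) = 1/4

Solving yields:
  a_Q = 5/19
  a_R = 8/19

Starting state is Q, so the absorption probability is a_Q = 5/19.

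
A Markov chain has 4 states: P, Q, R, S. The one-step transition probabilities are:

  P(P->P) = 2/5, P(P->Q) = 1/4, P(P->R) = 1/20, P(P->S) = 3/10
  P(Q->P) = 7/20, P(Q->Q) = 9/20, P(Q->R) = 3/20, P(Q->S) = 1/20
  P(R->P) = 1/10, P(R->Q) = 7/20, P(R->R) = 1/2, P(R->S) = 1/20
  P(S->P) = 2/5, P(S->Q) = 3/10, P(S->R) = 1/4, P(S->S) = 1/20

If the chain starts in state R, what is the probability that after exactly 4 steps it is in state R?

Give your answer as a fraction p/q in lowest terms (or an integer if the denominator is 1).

Answer: 17477/80000

Derivation:
Computing P^4 by repeated multiplication:
P^1 =
  P: [2/5, 1/4, 1/20, 3/10]
  Q: [7/20, 9/20, 3/20, 1/20]
  R: [1/10, 7/20, 1/2, 1/20]
  S: [2/5, 3/10, 1/4, 1/20]
P^2 =
  P: [149/400, 8/25, 63/400, 3/20]
  Q: [133/400, 143/400, 69/400, 11/80]
  R: [93/400, 149/400, 8/25, 3/40]
  S: [31/100, 27/80, 81/400, 3/20]
P^3 =
  P: [1347/4000, 1349/4000, 1463/8000, 229/1600]
  Q: [2643/8000, 553/1600, 1527/8000, 213/1600]
  R: [2283/8000, 1441/4000, 197/800, 173/1600]
  S: [2579/8000, 1381/4000, 1639/8000, 51/400]
P^4 =
  P: [13131/40000, 54863/160000, 31143/160000, 2147/16000]
  Q: [52073/160000, 55179/160000, 31533/160000, 4243/32000]
  R: [24649/80000, 56333/160000, 17477/80000, 3883/32000]
  S: [12851/40000, 27673/80000, 6471/32000, 4179/32000]

(P^4)[R -> R] = 17477/80000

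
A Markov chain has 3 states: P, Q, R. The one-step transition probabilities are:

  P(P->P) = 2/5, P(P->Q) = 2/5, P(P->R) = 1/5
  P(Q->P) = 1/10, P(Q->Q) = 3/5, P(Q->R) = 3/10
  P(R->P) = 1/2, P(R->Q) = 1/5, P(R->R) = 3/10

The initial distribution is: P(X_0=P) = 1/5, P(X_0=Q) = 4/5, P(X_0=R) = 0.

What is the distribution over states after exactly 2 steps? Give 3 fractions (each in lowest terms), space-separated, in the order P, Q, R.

Propagating the distribution step by step (d_{t+1} = d_t * P):
d_0 = (P=1/5, Q=4/5, R=0)
  d_1[P] = 1/5*2/5 + 4/5*1/10 + 0*1/2 = 4/25
  d_1[Q] = 1/5*2/5 + 4/5*3/5 + 0*1/5 = 14/25
  d_1[R] = 1/5*1/5 + 4/5*3/10 + 0*3/10 = 7/25
d_1 = (P=4/25, Q=14/25, R=7/25)
  d_2[P] = 4/25*2/5 + 14/25*1/10 + 7/25*1/2 = 13/50
  d_2[Q] = 4/25*2/5 + 14/25*3/5 + 7/25*1/5 = 57/125
  d_2[R] = 4/25*1/5 + 14/25*3/10 + 7/25*3/10 = 71/250
d_2 = (P=13/50, Q=57/125, R=71/250)

Answer: 13/50 57/125 71/250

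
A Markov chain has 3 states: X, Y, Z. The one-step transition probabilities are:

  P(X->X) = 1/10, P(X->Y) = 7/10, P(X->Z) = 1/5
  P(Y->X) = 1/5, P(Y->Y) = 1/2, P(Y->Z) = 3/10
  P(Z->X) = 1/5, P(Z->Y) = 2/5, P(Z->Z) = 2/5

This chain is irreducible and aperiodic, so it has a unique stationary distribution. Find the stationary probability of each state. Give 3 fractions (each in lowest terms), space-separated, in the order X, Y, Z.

The stationary distribution satisfies pi = pi * P, i.e.:
  pi_X = 1/10*pi_X + 1/5*pi_Y + 1/5*pi_Z
  pi_Y = 7/10*pi_X + 1/2*pi_Y + 2/5*pi_Z
  pi_Z = 1/5*pi_X + 3/10*pi_Y + 2/5*pi_Z
with normalization: pi_X + pi_Y + pi_Z = 1.

Using the first 2 balance equations plus normalization, the linear system A*pi = b is:
  [-9/10, 1/5, 1/5] . pi = 0
  [7/10, -1/2, 2/5] . pi = 0
  [1, 1, 1] . pi = 1

Solving yields:
  pi_X = 2/11
  pi_Y = 50/99
  pi_Z = 31/99

Verification (pi * P):
  2/11*1/10 + 50/99*1/5 + 31/99*1/5 = 2/11 = pi_X  (ok)
  2/11*7/10 + 50/99*1/2 + 31/99*2/5 = 50/99 = pi_Y  (ok)
  2/11*1/5 + 50/99*3/10 + 31/99*2/5 = 31/99 = pi_Z  (ok)

Answer: 2/11 50/99 31/99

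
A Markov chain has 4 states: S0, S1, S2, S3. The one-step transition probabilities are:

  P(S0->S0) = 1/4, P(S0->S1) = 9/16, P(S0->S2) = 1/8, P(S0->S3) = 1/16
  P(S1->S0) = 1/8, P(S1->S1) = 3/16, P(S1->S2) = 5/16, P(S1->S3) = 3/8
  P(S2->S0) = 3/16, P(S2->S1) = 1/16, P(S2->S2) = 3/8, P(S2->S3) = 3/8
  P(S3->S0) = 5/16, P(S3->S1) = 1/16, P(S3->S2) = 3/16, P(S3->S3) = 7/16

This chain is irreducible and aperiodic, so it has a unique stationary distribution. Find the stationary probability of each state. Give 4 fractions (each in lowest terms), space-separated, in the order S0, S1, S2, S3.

Answer: 783/3410 691/3410 833/3410 1103/3410

Derivation:
The stationary distribution satisfies pi = pi * P, i.e.:
  pi_S0 = 1/4*pi_S0 + 1/8*pi_S1 + 3/16*pi_S2 + 5/16*pi_S3
  pi_S1 = 9/16*pi_S0 + 3/16*pi_S1 + 1/16*pi_S2 + 1/16*pi_S3
  pi_S2 = 1/8*pi_S0 + 5/16*pi_S1 + 3/8*pi_S2 + 3/16*pi_S3
  pi_S3 = 1/16*pi_S0 + 3/8*pi_S1 + 3/8*pi_S2 + 7/16*pi_S3
with normalization: pi_S0 + pi_S1 + pi_S2 + pi_S3 = 1.

Using the first 3 balance equations plus normalization, the linear system A*pi = b is:
  [-3/4, 1/8, 3/16, 5/16] . pi = 0
  [9/16, -13/16, 1/16, 1/16] . pi = 0
  [1/8, 5/16, -5/8, 3/16] . pi = 0
  [1, 1, 1, 1] . pi = 1

Solving yields:
  pi_S0 = 783/3410
  pi_S1 = 691/3410
  pi_S2 = 833/3410
  pi_S3 = 1103/3410

Verification (pi * P):
  783/3410*1/4 + 691/3410*1/8 + 833/3410*3/16 + 1103/3410*5/16 = 783/3410 = pi_S0  (ok)
  783/3410*9/16 + 691/3410*3/16 + 833/3410*1/16 + 1103/3410*1/16 = 691/3410 = pi_S1  (ok)
  783/3410*1/8 + 691/3410*5/16 + 833/3410*3/8 + 1103/3410*3/16 = 833/3410 = pi_S2  (ok)
  783/3410*1/16 + 691/3410*3/8 + 833/3410*3/8 + 1103/3410*7/16 = 1103/3410 = pi_S3  (ok)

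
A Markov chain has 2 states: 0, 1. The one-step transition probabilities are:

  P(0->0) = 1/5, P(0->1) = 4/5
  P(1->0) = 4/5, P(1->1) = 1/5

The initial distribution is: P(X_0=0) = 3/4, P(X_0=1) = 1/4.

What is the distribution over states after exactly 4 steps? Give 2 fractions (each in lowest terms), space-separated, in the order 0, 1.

Propagating the distribution step by step (d_{t+1} = d_t * P):
d_0 = (0=3/4, 1=1/4)
  d_1[0] = 3/4*1/5 + 1/4*4/5 = 7/20
  d_1[1] = 3/4*4/5 + 1/4*1/5 = 13/20
d_1 = (0=7/20, 1=13/20)
  d_2[0] = 7/20*1/5 + 13/20*4/5 = 59/100
  d_2[1] = 7/20*4/5 + 13/20*1/5 = 41/100
d_2 = (0=59/100, 1=41/100)
  d_3[0] = 59/100*1/5 + 41/100*4/5 = 223/500
  d_3[1] = 59/100*4/5 + 41/100*1/5 = 277/500
d_3 = (0=223/500, 1=277/500)
  d_4[0] = 223/500*1/5 + 277/500*4/5 = 1331/2500
  d_4[1] = 223/500*4/5 + 277/500*1/5 = 1169/2500
d_4 = (0=1331/2500, 1=1169/2500)

Answer: 1331/2500 1169/2500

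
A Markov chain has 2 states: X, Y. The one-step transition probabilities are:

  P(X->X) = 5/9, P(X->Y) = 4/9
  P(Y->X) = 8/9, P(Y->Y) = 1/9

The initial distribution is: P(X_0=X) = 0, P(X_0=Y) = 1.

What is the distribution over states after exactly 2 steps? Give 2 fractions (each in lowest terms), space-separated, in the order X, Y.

Propagating the distribution step by step (d_{t+1} = d_t * P):
d_0 = (X=0, Y=1)
  d_1[X] = 0*5/9 + 1*8/9 = 8/9
  d_1[Y] = 0*4/9 + 1*1/9 = 1/9
d_1 = (X=8/9, Y=1/9)
  d_2[X] = 8/9*5/9 + 1/9*8/9 = 16/27
  d_2[Y] = 8/9*4/9 + 1/9*1/9 = 11/27
d_2 = (X=16/27, Y=11/27)

Answer: 16/27 11/27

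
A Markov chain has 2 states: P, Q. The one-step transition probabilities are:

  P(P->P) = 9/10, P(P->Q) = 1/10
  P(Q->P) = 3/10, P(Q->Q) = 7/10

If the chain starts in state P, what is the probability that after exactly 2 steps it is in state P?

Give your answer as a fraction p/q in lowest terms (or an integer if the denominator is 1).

Answer: 21/25

Derivation:
Computing P^2 by repeated multiplication:
P^1 =
  P: [9/10, 1/10]
  Q: [3/10, 7/10]
P^2 =
  P: [21/25, 4/25]
  Q: [12/25, 13/25]

(P^2)[P -> P] = 21/25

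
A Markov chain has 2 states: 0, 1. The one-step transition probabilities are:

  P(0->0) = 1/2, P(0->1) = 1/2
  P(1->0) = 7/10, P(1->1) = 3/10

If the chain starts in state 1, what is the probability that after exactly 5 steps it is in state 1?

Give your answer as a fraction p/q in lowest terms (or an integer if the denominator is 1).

Computing P^5 by repeated multiplication:
P^1 =
  0: [1/2, 1/2]
  1: [7/10, 3/10]
P^2 =
  0: [3/5, 2/5]
  1: [14/25, 11/25]
P^3 =
  0: [29/50, 21/50]
  1: [147/250, 103/250]
P^4 =
  0: [73/125, 52/125]
  1: [364/625, 261/625]
P^5 =
  0: [729/1250, 521/1250]
  1: [3647/6250, 2603/6250]

(P^5)[1 -> 1] = 2603/6250

Answer: 2603/6250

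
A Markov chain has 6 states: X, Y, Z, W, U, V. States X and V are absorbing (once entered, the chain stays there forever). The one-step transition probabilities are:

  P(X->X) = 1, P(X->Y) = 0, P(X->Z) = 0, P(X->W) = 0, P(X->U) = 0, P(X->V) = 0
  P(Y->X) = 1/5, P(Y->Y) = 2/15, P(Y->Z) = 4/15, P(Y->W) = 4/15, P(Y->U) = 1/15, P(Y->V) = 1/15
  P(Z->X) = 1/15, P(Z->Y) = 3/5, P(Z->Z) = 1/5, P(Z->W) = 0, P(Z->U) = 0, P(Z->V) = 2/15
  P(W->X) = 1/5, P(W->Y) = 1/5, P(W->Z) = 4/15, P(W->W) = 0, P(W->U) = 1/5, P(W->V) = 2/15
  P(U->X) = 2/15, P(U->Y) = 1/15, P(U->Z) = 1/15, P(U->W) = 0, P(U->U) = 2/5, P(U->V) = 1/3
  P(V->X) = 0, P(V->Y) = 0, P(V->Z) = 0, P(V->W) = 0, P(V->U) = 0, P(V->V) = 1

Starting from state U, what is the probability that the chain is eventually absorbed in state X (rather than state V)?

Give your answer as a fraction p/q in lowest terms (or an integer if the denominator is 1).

Let a_i = P(absorbed in X | start in state i).
Boundary conditions: a_X = 1, a_V = 0.
For each transient state i, a_i = sum_j P(i->j) * a_j:
  a_Y = 1/5*a_X + 2/15*a_Y + 4/15*a_Z + 4/15*a_W + 1/15*a_U + 1/15*a_V
  a_Z = 1/15*a_X + 3/5*a_Y + 1/5*a_Z + 0*a_W + 0*a_U + 2/15*a_V
  a_W = 1/5*a_X + 1/5*a_Y + 4/15*a_Z + 0*a_W + 1/5*a_U + 2/15*a_V
  a_U = 2/15*a_X + 1/15*a_Y + 1/15*a_Z + 0*a_W + 2/5*a_U + 1/3*a_V

Substituting a_X = 1 and a_V = 0, rearrange to (I - Q) a = r where r[i] = P(i -> X):
  [13/15, -4/15, -4/15, -1/15] . (a_Y, a_Z, a_W, a_U) = 1/5
  [-3/5, 4/5, 0, 0] . (a_Y, a_Z, a_W, a_U) = 1/15
  [-1/5, -4/15, 1, -1/5] . (a_Y, a_Z, a_W, a_U) = 1/5
  [-1/15, -1/15, 0, 3/5] . (a_Y, a_Z, a_W, a_U) = 2/15

Solving yields:
  a_Y = 835/1449
  a_Z = 83/161
  a_W = 6800/13041
  a_U = 640/1863

Starting state is U, so the absorption probability is a_U = 640/1863.

Answer: 640/1863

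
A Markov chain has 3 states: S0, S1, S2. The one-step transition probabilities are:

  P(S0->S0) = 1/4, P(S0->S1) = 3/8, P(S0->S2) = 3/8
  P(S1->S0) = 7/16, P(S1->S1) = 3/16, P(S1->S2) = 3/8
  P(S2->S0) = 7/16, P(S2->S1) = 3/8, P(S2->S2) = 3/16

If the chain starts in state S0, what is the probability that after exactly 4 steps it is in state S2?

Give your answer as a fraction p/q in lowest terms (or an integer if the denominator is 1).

Computing P^4 by repeated multiplication:
P^1 =
  S0: [1/4, 3/8, 3/8]
  S1: [7/16, 3/16, 3/8]
  S2: [7/16, 3/8, 3/16]
P^2 =
  S0: [25/64, 39/128, 39/128]
  S1: [91/256, 87/256, 39/128]
  S2: [91/256, 39/128, 87/256]
P^3 =
  S0: [373/1024, 651/2048, 651/2048]
  S1: [1519/4096, 1275/4096, 651/2048]
  S2: [1519/4096, 651/2048, 1275/4096]
P^4 =
  S0: [6049/16384, 10335/32768, 10335/32768]
  S1: [24115/65536, 20751/65536, 10335/32768]
  S2: [24115/65536, 10335/32768, 20751/65536]

(P^4)[S0 -> S2] = 10335/32768

Answer: 10335/32768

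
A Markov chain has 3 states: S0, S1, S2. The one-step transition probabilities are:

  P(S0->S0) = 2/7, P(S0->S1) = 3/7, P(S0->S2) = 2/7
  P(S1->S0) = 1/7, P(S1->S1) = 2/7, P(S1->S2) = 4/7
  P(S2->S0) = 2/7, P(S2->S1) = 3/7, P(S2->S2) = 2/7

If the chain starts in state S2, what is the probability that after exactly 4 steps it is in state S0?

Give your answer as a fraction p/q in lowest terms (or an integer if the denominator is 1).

Computing P^4 by repeated multiplication:
P^1 =
  S0: [2/7, 3/7, 2/7]
  S1: [1/7, 2/7, 4/7]
  S2: [2/7, 3/7, 2/7]
P^2 =
  S0: [11/49, 18/49, 20/49]
  S1: [12/49, 19/49, 18/49]
  S2: [11/49, 18/49, 20/49]
P^3 =
  S0: [80/343, 129/343, 134/343]
  S1: [79/343, 128/343, 136/343]
  S2: [80/343, 129/343, 134/343]
P^4 =
  S0: [557/2401, 900/2401, 944/2401]
  S1: [558/2401, 901/2401, 942/2401]
  S2: [557/2401, 900/2401, 944/2401]

(P^4)[S2 -> S0] = 557/2401

Answer: 557/2401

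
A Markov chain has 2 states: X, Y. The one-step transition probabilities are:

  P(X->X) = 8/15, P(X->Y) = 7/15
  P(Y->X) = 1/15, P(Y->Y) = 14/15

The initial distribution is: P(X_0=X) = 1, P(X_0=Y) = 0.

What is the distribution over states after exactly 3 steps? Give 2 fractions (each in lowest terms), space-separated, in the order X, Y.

Answer: 722/3375 2653/3375

Derivation:
Propagating the distribution step by step (d_{t+1} = d_t * P):
d_0 = (X=1, Y=0)
  d_1[X] = 1*8/15 + 0*1/15 = 8/15
  d_1[Y] = 1*7/15 + 0*14/15 = 7/15
d_1 = (X=8/15, Y=7/15)
  d_2[X] = 8/15*8/15 + 7/15*1/15 = 71/225
  d_2[Y] = 8/15*7/15 + 7/15*14/15 = 154/225
d_2 = (X=71/225, Y=154/225)
  d_3[X] = 71/225*8/15 + 154/225*1/15 = 722/3375
  d_3[Y] = 71/225*7/15 + 154/225*14/15 = 2653/3375
d_3 = (X=722/3375, Y=2653/3375)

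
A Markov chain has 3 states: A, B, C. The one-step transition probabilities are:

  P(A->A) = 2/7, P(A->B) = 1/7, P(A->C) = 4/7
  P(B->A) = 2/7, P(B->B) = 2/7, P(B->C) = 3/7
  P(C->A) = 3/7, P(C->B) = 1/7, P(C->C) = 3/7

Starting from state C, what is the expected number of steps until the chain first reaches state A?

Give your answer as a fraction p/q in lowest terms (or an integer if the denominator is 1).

Let h_i = expected steps to first reach A from state i.
Boundary: h_A = 0.
First-step equations for the other states:
  h_B = 1 + 2/7*h_A + 2/7*h_B + 3/7*h_C
  h_C = 1 + 3/7*h_A + 1/7*h_B + 3/7*h_C

Substituting h_A = 0 and rearranging gives the linear system (I - Q) h = 1:
  [5/7, -3/7] . (h_B, h_C) = 1
  [-1/7, 4/7] . (h_B, h_C) = 1

Solving yields:
  h_B = 49/17
  h_C = 42/17

Starting state is C, so the expected hitting time is h_C = 42/17.

Answer: 42/17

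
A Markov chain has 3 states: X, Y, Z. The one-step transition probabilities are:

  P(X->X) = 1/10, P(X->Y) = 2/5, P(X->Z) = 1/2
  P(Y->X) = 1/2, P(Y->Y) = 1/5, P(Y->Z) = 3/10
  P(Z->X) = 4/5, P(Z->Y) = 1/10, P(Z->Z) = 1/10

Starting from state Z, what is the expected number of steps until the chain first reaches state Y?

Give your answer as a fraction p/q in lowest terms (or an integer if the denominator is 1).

Answer: 170/41

Derivation:
Let h_i = expected steps to first reach Y from state i.
Boundary: h_Y = 0.
First-step equations for the other states:
  h_X = 1 + 1/10*h_X + 2/5*h_Y + 1/2*h_Z
  h_Z = 1 + 4/5*h_X + 1/10*h_Y + 1/10*h_Z

Substituting h_Y = 0 and rearranging gives the linear system (I - Q) h = 1:
  [9/10, -1/2] . (h_X, h_Z) = 1
  [-4/5, 9/10] . (h_X, h_Z) = 1

Solving yields:
  h_X = 140/41
  h_Z = 170/41

Starting state is Z, so the expected hitting time is h_Z = 170/41.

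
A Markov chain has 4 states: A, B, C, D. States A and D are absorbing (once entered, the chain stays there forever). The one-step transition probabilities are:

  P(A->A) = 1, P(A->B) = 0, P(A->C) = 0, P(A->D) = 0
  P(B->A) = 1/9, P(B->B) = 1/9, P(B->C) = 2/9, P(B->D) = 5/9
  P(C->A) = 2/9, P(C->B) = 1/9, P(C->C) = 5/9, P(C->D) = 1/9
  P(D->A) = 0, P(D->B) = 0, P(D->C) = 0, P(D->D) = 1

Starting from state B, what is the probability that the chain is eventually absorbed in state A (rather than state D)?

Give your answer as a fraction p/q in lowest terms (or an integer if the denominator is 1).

Answer: 4/15

Derivation:
Let a_i = P(absorbed in A | start in state i).
Boundary conditions: a_A = 1, a_D = 0.
For each transient state i, a_i = sum_j P(i->j) * a_j:
  a_B = 1/9*a_A + 1/9*a_B + 2/9*a_C + 5/9*a_D
  a_C = 2/9*a_A + 1/9*a_B + 5/9*a_C + 1/9*a_D

Substituting a_A = 1 and a_D = 0, rearrange to (I - Q) a = r where r[i] = P(i -> A):
  [8/9, -2/9] . (a_B, a_C) = 1/9
  [-1/9, 4/9] . (a_B, a_C) = 2/9

Solving yields:
  a_B = 4/15
  a_C = 17/30

Starting state is B, so the absorption probability is a_B = 4/15.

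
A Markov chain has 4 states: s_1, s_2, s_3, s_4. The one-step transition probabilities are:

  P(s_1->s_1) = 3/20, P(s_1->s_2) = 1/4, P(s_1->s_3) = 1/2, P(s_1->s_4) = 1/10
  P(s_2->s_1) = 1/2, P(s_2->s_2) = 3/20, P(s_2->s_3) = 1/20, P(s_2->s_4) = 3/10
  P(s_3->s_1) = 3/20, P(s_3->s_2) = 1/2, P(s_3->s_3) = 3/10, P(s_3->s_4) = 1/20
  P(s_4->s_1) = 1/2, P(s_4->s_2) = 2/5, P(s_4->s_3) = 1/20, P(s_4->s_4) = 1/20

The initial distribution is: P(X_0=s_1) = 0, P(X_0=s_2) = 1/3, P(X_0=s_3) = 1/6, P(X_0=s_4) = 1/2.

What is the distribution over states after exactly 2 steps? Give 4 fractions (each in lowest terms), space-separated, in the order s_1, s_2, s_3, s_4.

Answer: 47/150 623/2400 163/600 373/2400

Derivation:
Propagating the distribution step by step (d_{t+1} = d_t * P):
d_0 = (s_1=0, s_2=1/3, s_3=1/6, s_4=1/2)
  d_1[s_1] = 0*3/20 + 1/3*1/2 + 1/6*3/20 + 1/2*1/2 = 53/120
  d_1[s_2] = 0*1/4 + 1/3*3/20 + 1/6*1/2 + 1/2*2/5 = 1/3
  d_1[s_3] = 0*1/2 + 1/3*1/20 + 1/6*3/10 + 1/2*1/20 = 11/120
  d_1[s_4] = 0*1/10 + 1/3*3/10 + 1/6*1/20 + 1/2*1/20 = 2/15
d_1 = (s_1=53/120, s_2=1/3, s_3=11/120, s_4=2/15)
  d_2[s_1] = 53/120*3/20 + 1/3*1/2 + 11/120*3/20 + 2/15*1/2 = 47/150
  d_2[s_2] = 53/120*1/4 + 1/3*3/20 + 11/120*1/2 + 2/15*2/5 = 623/2400
  d_2[s_3] = 53/120*1/2 + 1/3*1/20 + 11/120*3/10 + 2/15*1/20 = 163/600
  d_2[s_4] = 53/120*1/10 + 1/3*3/10 + 11/120*1/20 + 2/15*1/20 = 373/2400
d_2 = (s_1=47/150, s_2=623/2400, s_3=163/600, s_4=373/2400)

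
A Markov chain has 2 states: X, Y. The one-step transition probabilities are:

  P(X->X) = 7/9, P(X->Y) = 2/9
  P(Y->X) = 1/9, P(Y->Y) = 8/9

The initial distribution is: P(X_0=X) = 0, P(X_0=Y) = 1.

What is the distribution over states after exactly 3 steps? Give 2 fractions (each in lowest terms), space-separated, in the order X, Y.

Propagating the distribution step by step (d_{t+1} = d_t * P):
d_0 = (X=0, Y=1)
  d_1[X] = 0*7/9 + 1*1/9 = 1/9
  d_1[Y] = 0*2/9 + 1*8/9 = 8/9
d_1 = (X=1/9, Y=8/9)
  d_2[X] = 1/9*7/9 + 8/9*1/9 = 5/27
  d_2[Y] = 1/9*2/9 + 8/9*8/9 = 22/27
d_2 = (X=5/27, Y=22/27)
  d_3[X] = 5/27*7/9 + 22/27*1/9 = 19/81
  d_3[Y] = 5/27*2/9 + 22/27*8/9 = 62/81
d_3 = (X=19/81, Y=62/81)

Answer: 19/81 62/81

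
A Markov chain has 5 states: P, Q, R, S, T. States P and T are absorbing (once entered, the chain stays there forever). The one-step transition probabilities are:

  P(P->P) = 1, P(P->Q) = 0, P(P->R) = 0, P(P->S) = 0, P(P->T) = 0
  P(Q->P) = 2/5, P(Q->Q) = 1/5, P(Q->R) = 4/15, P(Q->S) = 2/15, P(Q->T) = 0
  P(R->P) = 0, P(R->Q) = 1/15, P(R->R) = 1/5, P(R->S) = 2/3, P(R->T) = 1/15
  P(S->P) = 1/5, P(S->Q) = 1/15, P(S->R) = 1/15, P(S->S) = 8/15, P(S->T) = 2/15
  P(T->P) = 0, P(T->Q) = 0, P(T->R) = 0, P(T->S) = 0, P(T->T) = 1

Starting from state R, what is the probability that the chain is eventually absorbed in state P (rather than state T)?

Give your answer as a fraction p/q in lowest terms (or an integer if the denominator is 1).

Answer: 234/397

Derivation:
Let a_i = P(absorbed in P | start in state i).
Boundary conditions: a_P = 1, a_T = 0.
For each transient state i, a_i = sum_j P(i->j) * a_j:
  a_Q = 2/5*a_P + 1/5*a_Q + 4/15*a_R + 2/15*a_S + 0*a_T
  a_R = 0*a_P + 1/15*a_Q + 1/5*a_R + 2/3*a_S + 1/15*a_T
  a_S = 1/5*a_P + 1/15*a_Q + 1/15*a_R + 8/15*a_S + 2/15*a_T

Substituting a_P = 1 and a_T = 0, rearrange to (I - Q) a = r where r[i] = P(i -> P):
  [4/5, -4/15, -2/15] . (a_Q, a_R, a_S) = 2/5
  [-1/15, 4/5, -2/3] . (a_Q, a_R, a_S) = 0
  [-1/15, -1/15, 7/15] . (a_Q, a_R, a_S) = 1/5

Solving yields:
  a_Q = 318/397
  a_R = 234/397
  a_S = 249/397

Starting state is R, so the absorption probability is a_R = 234/397.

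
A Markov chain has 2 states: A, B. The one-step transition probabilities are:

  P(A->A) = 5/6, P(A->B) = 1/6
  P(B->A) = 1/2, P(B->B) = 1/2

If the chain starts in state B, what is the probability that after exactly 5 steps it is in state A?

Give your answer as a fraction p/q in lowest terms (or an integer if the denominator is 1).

Answer: 121/162

Derivation:
Computing P^5 by repeated multiplication:
P^1 =
  A: [5/6, 1/6]
  B: [1/2, 1/2]
P^2 =
  A: [7/9, 2/9]
  B: [2/3, 1/3]
P^3 =
  A: [41/54, 13/54]
  B: [13/18, 5/18]
P^4 =
  A: [61/81, 20/81]
  B: [20/27, 7/27]
P^5 =
  A: [365/486, 121/486]
  B: [121/162, 41/162]

(P^5)[B -> A] = 121/162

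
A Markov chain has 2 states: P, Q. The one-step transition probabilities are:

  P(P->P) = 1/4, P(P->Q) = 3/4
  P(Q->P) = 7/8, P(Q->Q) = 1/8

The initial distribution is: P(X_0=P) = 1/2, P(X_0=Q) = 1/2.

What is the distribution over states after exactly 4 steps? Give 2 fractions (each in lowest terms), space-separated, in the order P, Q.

Propagating the distribution step by step (d_{t+1} = d_t * P):
d_0 = (P=1/2, Q=1/2)
  d_1[P] = 1/2*1/4 + 1/2*7/8 = 9/16
  d_1[Q] = 1/2*3/4 + 1/2*1/8 = 7/16
d_1 = (P=9/16, Q=7/16)
  d_2[P] = 9/16*1/4 + 7/16*7/8 = 67/128
  d_2[Q] = 9/16*3/4 + 7/16*1/8 = 61/128
d_2 = (P=67/128, Q=61/128)
  d_3[P] = 67/128*1/4 + 61/128*7/8 = 561/1024
  d_3[Q] = 67/128*3/4 + 61/128*1/8 = 463/1024
d_3 = (P=561/1024, Q=463/1024)
  d_4[P] = 561/1024*1/4 + 463/1024*7/8 = 4363/8192
  d_4[Q] = 561/1024*3/4 + 463/1024*1/8 = 3829/8192
d_4 = (P=4363/8192, Q=3829/8192)

Answer: 4363/8192 3829/8192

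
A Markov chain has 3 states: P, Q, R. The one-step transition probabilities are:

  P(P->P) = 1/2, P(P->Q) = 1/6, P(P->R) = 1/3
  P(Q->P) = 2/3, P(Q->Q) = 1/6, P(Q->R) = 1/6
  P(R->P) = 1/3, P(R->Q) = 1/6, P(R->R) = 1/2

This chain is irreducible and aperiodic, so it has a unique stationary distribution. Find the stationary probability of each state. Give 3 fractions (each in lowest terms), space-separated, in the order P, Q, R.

The stationary distribution satisfies pi = pi * P, i.e.:
  pi_P = 1/2*pi_P + 2/3*pi_Q + 1/3*pi_R
  pi_Q = 1/6*pi_P + 1/6*pi_Q + 1/6*pi_R
  pi_R = 1/3*pi_P + 1/6*pi_Q + 1/2*pi_R
with normalization: pi_P + pi_Q + pi_R = 1.

Using the first 2 balance equations plus normalization, the linear system A*pi = b is:
  [-1/2, 2/3, 1/3] . pi = 0
  [1/6, -5/6, 1/6] . pi = 0
  [1, 1, 1] . pi = 1

Solving yields:
  pi_P = 7/15
  pi_Q = 1/6
  pi_R = 11/30

Verification (pi * P):
  7/15*1/2 + 1/6*2/3 + 11/30*1/3 = 7/15 = pi_P  (ok)
  7/15*1/6 + 1/6*1/6 + 11/30*1/6 = 1/6 = pi_Q  (ok)
  7/15*1/3 + 1/6*1/6 + 11/30*1/2 = 11/30 = pi_R  (ok)

Answer: 7/15 1/6 11/30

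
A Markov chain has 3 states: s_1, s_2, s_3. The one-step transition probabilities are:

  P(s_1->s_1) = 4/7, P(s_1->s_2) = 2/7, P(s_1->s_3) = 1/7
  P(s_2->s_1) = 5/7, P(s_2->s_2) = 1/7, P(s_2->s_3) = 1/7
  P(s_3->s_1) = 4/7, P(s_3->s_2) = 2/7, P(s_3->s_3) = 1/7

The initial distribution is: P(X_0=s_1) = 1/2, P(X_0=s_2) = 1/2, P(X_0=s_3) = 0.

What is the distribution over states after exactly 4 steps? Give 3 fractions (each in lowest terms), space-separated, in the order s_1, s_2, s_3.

Propagating the distribution step by step (d_{t+1} = d_t * P):
d_0 = (s_1=1/2, s_2=1/2, s_3=0)
  d_1[s_1] = 1/2*4/7 + 1/2*5/7 + 0*4/7 = 9/14
  d_1[s_2] = 1/2*2/7 + 1/2*1/7 + 0*2/7 = 3/14
  d_1[s_3] = 1/2*1/7 + 1/2*1/7 + 0*1/7 = 1/7
d_1 = (s_1=9/14, s_2=3/14, s_3=1/7)
  d_2[s_1] = 9/14*4/7 + 3/14*5/7 + 1/7*4/7 = 59/98
  d_2[s_2] = 9/14*2/7 + 3/14*1/7 + 1/7*2/7 = 25/98
  d_2[s_3] = 9/14*1/7 + 3/14*1/7 + 1/7*1/7 = 1/7
d_2 = (s_1=59/98, s_2=25/98, s_3=1/7)
  d_3[s_1] = 59/98*4/7 + 25/98*5/7 + 1/7*4/7 = 417/686
  d_3[s_2] = 59/98*2/7 + 25/98*1/7 + 1/7*2/7 = 171/686
  d_3[s_3] = 59/98*1/7 + 25/98*1/7 + 1/7*1/7 = 1/7
d_3 = (s_1=417/686, s_2=171/686, s_3=1/7)
  d_4[s_1] = 417/686*4/7 + 171/686*5/7 + 1/7*4/7 = 2915/4802
  d_4[s_2] = 417/686*2/7 + 171/686*1/7 + 1/7*2/7 = 1201/4802
  d_4[s_3] = 417/686*1/7 + 171/686*1/7 + 1/7*1/7 = 1/7
d_4 = (s_1=2915/4802, s_2=1201/4802, s_3=1/7)

Answer: 2915/4802 1201/4802 1/7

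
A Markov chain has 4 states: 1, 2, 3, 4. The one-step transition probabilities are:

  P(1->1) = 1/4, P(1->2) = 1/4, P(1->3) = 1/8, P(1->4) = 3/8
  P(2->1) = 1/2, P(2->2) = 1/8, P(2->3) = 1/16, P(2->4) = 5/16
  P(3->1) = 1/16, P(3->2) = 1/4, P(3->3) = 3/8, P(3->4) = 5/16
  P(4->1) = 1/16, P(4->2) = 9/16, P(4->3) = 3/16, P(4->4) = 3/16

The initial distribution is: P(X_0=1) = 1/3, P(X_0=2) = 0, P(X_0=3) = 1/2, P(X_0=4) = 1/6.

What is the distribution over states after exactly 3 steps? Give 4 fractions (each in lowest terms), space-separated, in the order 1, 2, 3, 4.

Answer: 5873/24576 919/3072 175/1024 7151/24576

Derivation:
Propagating the distribution step by step (d_{t+1} = d_t * P):
d_0 = (1=1/3, 2=0, 3=1/2, 4=1/6)
  d_1[1] = 1/3*1/4 + 0*1/2 + 1/2*1/16 + 1/6*1/16 = 1/8
  d_1[2] = 1/3*1/4 + 0*1/8 + 1/2*1/4 + 1/6*9/16 = 29/96
  d_1[3] = 1/3*1/8 + 0*1/16 + 1/2*3/8 + 1/6*3/16 = 25/96
  d_1[4] = 1/3*3/8 + 0*5/16 + 1/2*5/16 + 1/6*3/16 = 5/16
d_1 = (1=1/8, 2=29/96, 3=25/96, 4=5/16)
  d_2[1] = 1/8*1/4 + 29/96*1/2 + 25/96*1/16 + 5/16*1/16 = 335/1536
  d_2[2] = 1/8*1/4 + 29/96*1/8 + 25/96*1/4 + 5/16*9/16 = 119/384
  d_2[3] = 1/8*1/8 + 29/96*1/16 + 25/96*3/8 + 5/16*3/16 = 293/1536
  d_2[4] = 1/8*3/8 + 29/96*5/16 + 25/96*5/16 + 5/16*3/16 = 9/32
d_2 = (1=335/1536, 2=119/384, 3=293/1536, 4=9/32)
  d_3[1] = 335/1536*1/4 + 119/384*1/2 + 293/1536*1/16 + 9/32*1/16 = 5873/24576
  d_3[2] = 335/1536*1/4 + 119/384*1/8 + 293/1536*1/4 + 9/32*9/16 = 919/3072
  d_3[3] = 335/1536*1/8 + 119/384*1/16 + 293/1536*3/8 + 9/32*3/16 = 175/1024
  d_3[4] = 335/1536*3/8 + 119/384*5/16 + 293/1536*5/16 + 9/32*3/16 = 7151/24576
d_3 = (1=5873/24576, 2=919/3072, 3=175/1024, 4=7151/24576)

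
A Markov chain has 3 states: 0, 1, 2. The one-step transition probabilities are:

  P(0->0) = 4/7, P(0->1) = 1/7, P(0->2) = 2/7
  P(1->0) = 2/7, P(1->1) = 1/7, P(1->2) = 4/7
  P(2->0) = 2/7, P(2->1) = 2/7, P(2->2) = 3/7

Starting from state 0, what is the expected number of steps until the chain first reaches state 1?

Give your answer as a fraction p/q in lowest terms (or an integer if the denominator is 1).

Let h_i = expected steps to first reach 1 from state i.
Boundary: h_1 = 0.
First-step equations for the other states:
  h_0 = 1 + 4/7*h_0 + 1/7*h_1 + 2/7*h_2
  h_2 = 1 + 2/7*h_0 + 2/7*h_1 + 3/7*h_2

Substituting h_1 = 0 and rearranging gives the linear system (I - Q) h = 1:
  [3/7, -2/7] . (h_0, h_2) = 1
  [-2/7, 4/7] . (h_0, h_2) = 1

Solving yields:
  h_0 = 21/4
  h_2 = 35/8

Starting state is 0, so the expected hitting time is h_0 = 21/4.

Answer: 21/4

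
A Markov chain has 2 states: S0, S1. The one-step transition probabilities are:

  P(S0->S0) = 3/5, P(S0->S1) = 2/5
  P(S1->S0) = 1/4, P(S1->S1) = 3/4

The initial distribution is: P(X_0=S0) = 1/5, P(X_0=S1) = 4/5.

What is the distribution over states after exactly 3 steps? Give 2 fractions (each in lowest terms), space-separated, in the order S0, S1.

Propagating the distribution step by step (d_{t+1} = d_t * P):
d_0 = (S0=1/5, S1=4/5)
  d_1[S0] = 1/5*3/5 + 4/5*1/4 = 8/25
  d_1[S1] = 1/5*2/5 + 4/5*3/4 = 17/25
d_1 = (S0=8/25, S1=17/25)
  d_2[S0] = 8/25*3/5 + 17/25*1/4 = 181/500
  d_2[S1] = 8/25*2/5 + 17/25*3/4 = 319/500
d_2 = (S0=181/500, S1=319/500)
  d_3[S0] = 181/500*3/5 + 319/500*1/4 = 3767/10000
  d_3[S1] = 181/500*2/5 + 319/500*3/4 = 6233/10000
d_3 = (S0=3767/10000, S1=6233/10000)

Answer: 3767/10000 6233/10000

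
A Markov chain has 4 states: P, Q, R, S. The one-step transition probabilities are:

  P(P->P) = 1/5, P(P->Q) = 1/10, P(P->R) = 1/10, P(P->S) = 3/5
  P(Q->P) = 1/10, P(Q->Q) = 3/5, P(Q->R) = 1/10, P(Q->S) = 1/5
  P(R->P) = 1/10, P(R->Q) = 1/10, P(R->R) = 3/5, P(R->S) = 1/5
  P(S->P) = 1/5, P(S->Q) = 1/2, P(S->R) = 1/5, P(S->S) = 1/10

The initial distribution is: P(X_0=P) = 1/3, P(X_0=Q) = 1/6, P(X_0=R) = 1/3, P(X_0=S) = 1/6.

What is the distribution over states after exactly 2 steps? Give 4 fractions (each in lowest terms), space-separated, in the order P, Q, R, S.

Propagating the distribution step by step (d_{t+1} = d_t * P):
d_0 = (P=1/3, Q=1/6, R=1/3, S=1/6)
  d_1[P] = 1/3*1/5 + 1/6*1/10 + 1/3*1/10 + 1/6*1/5 = 3/20
  d_1[Q] = 1/3*1/10 + 1/6*3/5 + 1/3*1/10 + 1/6*1/2 = 1/4
  d_1[R] = 1/3*1/10 + 1/6*1/10 + 1/3*3/5 + 1/6*1/5 = 17/60
  d_1[S] = 1/3*3/5 + 1/6*1/5 + 1/3*1/5 + 1/6*1/10 = 19/60
d_1 = (P=3/20, Q=1/4, R=17/60, S=19/60)
  d_2[P] = 3/20*1/5 + 1/4*1/10 + 17/60*1/10 + 19/60*1/5 = 11/75
  d_2[Q] = 3/20*1/10 + 1/4*3/5 + 17/60*1/10 + 19/60*1/2 = 211/600
  d_2[R] = 3/20*1/10 + 1/4*1/10 + 17/60*3/5 + 19/60*1/5 = 41/150
  d_2[S] = 3/20*3/5 + 1/4*1/5 + 17/60*1/5 + 19/60*1/10 = 137/600
d_2 = (P=11/75, Q=211/600, R=41/150, S=137/600)

Answer: 11/75 211/600 41/150 137/600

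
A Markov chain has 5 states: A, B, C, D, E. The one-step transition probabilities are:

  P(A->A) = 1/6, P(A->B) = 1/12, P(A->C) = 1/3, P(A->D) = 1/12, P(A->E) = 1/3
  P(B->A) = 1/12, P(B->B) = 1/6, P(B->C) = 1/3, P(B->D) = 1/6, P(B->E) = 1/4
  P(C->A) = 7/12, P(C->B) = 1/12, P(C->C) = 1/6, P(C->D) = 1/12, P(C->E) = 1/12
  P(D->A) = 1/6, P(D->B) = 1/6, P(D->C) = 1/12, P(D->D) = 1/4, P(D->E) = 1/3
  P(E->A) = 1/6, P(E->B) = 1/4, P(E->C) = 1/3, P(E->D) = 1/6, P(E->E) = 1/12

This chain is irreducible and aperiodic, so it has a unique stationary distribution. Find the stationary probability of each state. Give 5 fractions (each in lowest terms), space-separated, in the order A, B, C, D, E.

Answer: 6043/23067 1081/7689 1975/7689 3106/23067 4750/23067

Derivation:
The stationary distribution satisfies pi = pi * P, i.e.:
  pi_A = 1/6*pi_A + 1/12*pi_B + 7/12*pi_C + 1/6*pi_D + 1/6*pi_E
  pi_B = 1/12*pi_A + 1/6*pi_B + 1/12*pi_C + 1/6*pi_D + 1/4*pi_E
  pi_C = 1/3*pi_A + 1/3*pi_B + 1/6*pi_C + 1/12*pi_D + 1/3*pi_E
  pi_D = 1/12*pi_A + 1/6*pi_B + 1/12*pi_C + 1/4*pi_D + 1/6*pi_E
  pi_E = 1/3*pi_A + 1/4*pi_B + 1/12*pi_C + 1/3*pi_D + 1/12*pi_E
with normalization: pi_A + pi_B + pi_C + pi_D + pi_E = 1.

Using the first 4 balance equations plus normalization, the linear system A*pi = b is:
  [-5/6, 1/12, 7/12, 1/6, 1/6] . pi = 0
  [1/12, -5/6, 1/12, 1/6, 1/4] . pi = 0
  [1/3, 1/3, -5/6, 1/12, 1/3] . pi = 0
  [1/12, 1/6, 1/12, -3/4, 1/6] . pi = 0
  [1, 1, 1, 1, 1] . pi = 1

Solving yields:
  pi_A = 6043/23067
  pi_B = 1081/7689
  pi_C = 1975/7689
  pi_D = 3106/23067
  pi_E = 4750/23067

Verification (pi * P):
  6043/23067*1/6 + 1081/7689*1/12 + 1975/7689*7/12 + 3106/23067*1/6 + 4750/23067*1/6 = 6043/23067 = pi_A  (ok)
  6043/23067*1/12 + 1081/7689*1/6 + 1975/7689*1/12 + 3106/23067*1/6 + 4750/23067*1/4 = 1081/7689 = pi_B  (ok)
  6043/23067*1/3 + 1081/7689*1/3 + 1975/7689*1/6 + 3106/23067*1/12 + 4750/23067*1/3 = 1975/7689 = pi_C  (ok)
  6043/23067*1/12 + 1081/7689*1/6 + 1975/7689*1/12 + 3106/23067*1/4 + 4750/23067*1/6 = 3106/23067 = pi_D  (ok)
  6043/23067*1/3 + 1081/7689*1/4 + 1975/7689*1/12 + 3106/23067*1/3 + 4750/23067*1/12 = 4750/23067 = pi_E  (ok)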